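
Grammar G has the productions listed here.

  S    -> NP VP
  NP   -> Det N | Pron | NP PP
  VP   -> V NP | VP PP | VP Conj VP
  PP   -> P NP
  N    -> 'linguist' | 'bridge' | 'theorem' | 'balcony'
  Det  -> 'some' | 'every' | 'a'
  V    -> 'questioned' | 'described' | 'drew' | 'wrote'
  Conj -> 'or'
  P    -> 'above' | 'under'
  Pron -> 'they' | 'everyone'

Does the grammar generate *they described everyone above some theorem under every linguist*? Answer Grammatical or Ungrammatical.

S
  NP
    Pron: they
  VP
    V: described
    NP
      NP
        Pron: everyone
      PP
        P: above
        NP
          NP
            Det: some
            N: theorem
          PP
            P: under
            NP
              Det: every
              N: linguist
Every word is introduced by a lexical rule and the phrasal rules combine the resulting categories into a single S.

Grammatical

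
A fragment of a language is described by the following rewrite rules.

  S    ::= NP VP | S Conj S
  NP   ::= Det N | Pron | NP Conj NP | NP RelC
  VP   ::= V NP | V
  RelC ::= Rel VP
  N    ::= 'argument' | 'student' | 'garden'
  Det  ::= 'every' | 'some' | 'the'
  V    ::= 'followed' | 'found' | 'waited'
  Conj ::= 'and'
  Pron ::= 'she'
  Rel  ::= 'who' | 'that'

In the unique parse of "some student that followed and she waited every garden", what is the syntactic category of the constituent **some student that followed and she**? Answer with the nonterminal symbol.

NP

S
  NP
    NP
      NP
        Det: some
        N: student
      RelC
        Rel: that
        VP
          V: followed
    Conj: and
    NP
      Pron: she
  VP
    V: waited
    NP
      Det: every
      N: garden
The span 'some student that followed and she' is the NP node built by NP → NP Conj NP.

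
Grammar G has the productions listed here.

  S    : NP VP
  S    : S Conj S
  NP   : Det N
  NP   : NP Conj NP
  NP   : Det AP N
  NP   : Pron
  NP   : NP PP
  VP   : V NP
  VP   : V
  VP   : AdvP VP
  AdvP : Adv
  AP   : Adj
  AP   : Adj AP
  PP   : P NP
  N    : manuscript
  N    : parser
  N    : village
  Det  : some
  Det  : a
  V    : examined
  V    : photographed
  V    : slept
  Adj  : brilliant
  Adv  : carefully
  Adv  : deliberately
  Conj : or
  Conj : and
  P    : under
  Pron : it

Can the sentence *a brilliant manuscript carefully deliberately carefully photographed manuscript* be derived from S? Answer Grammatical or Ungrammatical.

Ungrammatical

A V word can never sit immediately before an N word in any string this grammar generates, so the substring 'photographed manuscript' rules out a derivation.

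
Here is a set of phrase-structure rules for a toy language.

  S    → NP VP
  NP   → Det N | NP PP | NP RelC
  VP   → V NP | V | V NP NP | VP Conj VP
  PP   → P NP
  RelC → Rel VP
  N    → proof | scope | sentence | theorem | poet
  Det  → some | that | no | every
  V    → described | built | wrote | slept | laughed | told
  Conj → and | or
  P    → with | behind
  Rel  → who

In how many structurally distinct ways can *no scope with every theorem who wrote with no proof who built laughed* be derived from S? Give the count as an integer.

7

Two of the 7 distinct bracketings:
[S [NP [NP [Det no] [N scope]] [PP [P with] [NP [NP [NP [Det every] [N theorem]] [RelC [Rel who] [VP [V wrote]]]] [PP [P with] [NP [NP [Det no] [N proof]] [RelC [Rel who] [VP [V built]]]]]]]] [VP [V laughed]]]
[S [NP [NP [Det no] [N scope]] [PP [P with] [NP [NP [NP [NP [Det every] [N theorem]] [RelC [Rel who] [VP [V wrote]]]] [PP [P with] [NP [Det no] [N proof]]]] [RelC [Rel who] [VP [V built]]]]]] [VP [V laughed]]]
The trees differ in how a recursive rule is bracketed over the same span.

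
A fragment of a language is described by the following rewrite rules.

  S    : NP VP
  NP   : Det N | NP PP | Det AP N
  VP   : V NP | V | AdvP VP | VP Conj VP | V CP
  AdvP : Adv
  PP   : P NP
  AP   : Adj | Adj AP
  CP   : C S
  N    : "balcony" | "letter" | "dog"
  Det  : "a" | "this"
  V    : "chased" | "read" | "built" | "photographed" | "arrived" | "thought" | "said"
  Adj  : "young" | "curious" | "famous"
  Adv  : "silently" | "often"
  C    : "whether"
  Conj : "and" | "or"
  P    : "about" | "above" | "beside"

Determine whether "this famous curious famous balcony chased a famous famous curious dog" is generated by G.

S
  NP
    Det: this
    AP
      Adj: famous
      AP
        Adj: curious
        AP
          Adj: famous
    N: balcony
  VP
    V: chased
    NP
      Det: a
      AP
        Adj: famous
        AP
          Adj: famous
          AP
            Adj: curious
      N: dog
Every word is introduced by a lexical rule and the phrasal rules combine the resulting categories into a single S.

Grammatical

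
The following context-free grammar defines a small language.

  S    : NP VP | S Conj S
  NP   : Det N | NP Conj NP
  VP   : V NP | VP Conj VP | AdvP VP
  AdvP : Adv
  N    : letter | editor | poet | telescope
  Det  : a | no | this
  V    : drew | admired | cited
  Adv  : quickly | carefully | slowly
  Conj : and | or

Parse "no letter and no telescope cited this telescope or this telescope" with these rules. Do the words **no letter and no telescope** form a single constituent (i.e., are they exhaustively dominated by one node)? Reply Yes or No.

Yes

[S [NP [NP [Det no] [N letter]] [Conj and] [NP [Det no] [N telescope]]] [VP [V cited] [NP [NP [Det this] [N telescope]] [Conj or] [NP [Det this] [N telescope]]]]]
The words 'no letter and no telescope' are exhaustively dominated by a single NP node (built by NP → NP Conj NP), so they form a constituent.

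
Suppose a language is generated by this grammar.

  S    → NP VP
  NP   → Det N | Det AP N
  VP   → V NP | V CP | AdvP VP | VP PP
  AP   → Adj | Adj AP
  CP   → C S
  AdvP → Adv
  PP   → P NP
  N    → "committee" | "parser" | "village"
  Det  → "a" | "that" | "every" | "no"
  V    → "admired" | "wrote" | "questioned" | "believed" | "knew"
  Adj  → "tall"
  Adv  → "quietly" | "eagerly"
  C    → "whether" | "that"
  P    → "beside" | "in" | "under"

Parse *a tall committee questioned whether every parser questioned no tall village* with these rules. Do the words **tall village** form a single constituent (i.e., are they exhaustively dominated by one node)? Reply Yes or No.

[S [NP [Det a] [AP [Adj tall]] [N committee]] [VP [V questioned] [CP [C whether] [S [NP [Det every] [N parser]] [VP [V questioned] [NP [Det no] [AP [Adj tall]] [N village]]]]]]]
The smallest constituent containing 'tall village' is the NP spanning 'no tall village'; no single node in the tree dominates exactly the given words.

No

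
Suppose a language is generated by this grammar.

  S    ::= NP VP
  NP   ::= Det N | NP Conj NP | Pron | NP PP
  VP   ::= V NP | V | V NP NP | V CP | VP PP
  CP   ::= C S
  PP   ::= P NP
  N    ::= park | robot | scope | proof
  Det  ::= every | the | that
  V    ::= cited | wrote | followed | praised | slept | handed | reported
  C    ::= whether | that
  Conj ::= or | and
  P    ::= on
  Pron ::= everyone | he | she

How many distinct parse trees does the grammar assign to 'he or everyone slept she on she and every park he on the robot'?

4

Two of the 4 distinct bracketings:
[S [NP [NP [Pron he]] [Conj or] [NP [Pron everyone]]] [VP [V slept] [NP [NP [NP [Pron she]] [PP [P on] [NP [Pron she]]]] [Conj and] [NP [Det every] [N park]]] [NP [NP [Pron he]] [PP [P on] [NP [Det the] [N robot]]]]]]
[S [NP [NP [Pron he]] [Conj or] [NP [Pron everyone]]] [VP [V slept] [NP [NP [Pron she]] [PP [P on] [NP [NP [Pron she]] [Conj and] [NP [Det every] [N park]]]]] [NP [NP [Pron he]] [PP [P on] [NP [Det the] [N robot]]]]]]
The trees differ in how a recursive rule is bracketed over the same span.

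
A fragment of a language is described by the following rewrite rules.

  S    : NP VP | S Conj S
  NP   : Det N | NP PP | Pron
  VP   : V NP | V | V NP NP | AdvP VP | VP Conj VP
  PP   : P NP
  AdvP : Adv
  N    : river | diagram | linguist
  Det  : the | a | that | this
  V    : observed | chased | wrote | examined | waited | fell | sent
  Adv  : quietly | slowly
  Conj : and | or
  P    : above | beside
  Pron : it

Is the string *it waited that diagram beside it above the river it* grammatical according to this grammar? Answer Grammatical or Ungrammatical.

[S [NP [Pron it]] [VP [V waited] [NP [NP [Det that] [N diagram]] [PP [P beside] [NP [NP [Pron it]] [PP [P above] [NP [Det the] [N river]]]]]] [NP [Pron it]]]]
Each bracket corresponds to one application of a listed rule, so the string is derivable from S.

Grammatical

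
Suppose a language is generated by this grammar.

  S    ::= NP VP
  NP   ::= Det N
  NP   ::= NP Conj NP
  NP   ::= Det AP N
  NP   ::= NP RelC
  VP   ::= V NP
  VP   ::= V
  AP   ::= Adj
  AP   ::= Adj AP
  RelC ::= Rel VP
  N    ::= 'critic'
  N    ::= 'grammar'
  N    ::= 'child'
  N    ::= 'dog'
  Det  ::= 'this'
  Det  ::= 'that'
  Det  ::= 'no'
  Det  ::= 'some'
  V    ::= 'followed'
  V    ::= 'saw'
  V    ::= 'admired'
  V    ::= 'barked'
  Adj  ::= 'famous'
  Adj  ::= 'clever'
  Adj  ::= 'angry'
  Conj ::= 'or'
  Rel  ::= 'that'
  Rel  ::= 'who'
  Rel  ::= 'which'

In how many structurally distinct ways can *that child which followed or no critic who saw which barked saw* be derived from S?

3

Two of the 3 distinct bracketings:
[S [NP [NP [NP [Det that] [N child]] [RelC [Rel which] [VP [V followed]]]] [Conj or] [NP [NP [NP [Det no] [N critic]] [RelC [Rel who] [VP [V saw]]]] [RelC [Rel which] [VP [V barked]]]]] [VP [V saw]]]
[S [NP [NP [NP [NP [Det that] [N child]] [RelC [Rel which] [VP [V followed]]]] [Conj or] [NP [NP [Det no] [N critic]] [RelC [Rel who] [VP [V saw]]]]] [RelC [Rel which] [VP [V barked]]]] [VP [V saw]]]
The trees differ in how a recursive rule is bracketed over the same span.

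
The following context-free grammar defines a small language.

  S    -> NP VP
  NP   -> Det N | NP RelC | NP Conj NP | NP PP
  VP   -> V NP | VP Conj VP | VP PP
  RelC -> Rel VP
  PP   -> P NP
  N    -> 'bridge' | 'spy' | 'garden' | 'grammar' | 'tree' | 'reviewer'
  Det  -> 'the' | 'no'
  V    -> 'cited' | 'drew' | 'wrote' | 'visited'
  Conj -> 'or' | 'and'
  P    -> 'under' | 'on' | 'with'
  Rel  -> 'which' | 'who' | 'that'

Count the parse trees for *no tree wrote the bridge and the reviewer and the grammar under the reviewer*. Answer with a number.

Two of the 7 distinct bracketings:
[S [NP [Det no] [N tree]] [VP [V wrote] [NP [NP [Det the] [N bridge]] [Conj and] [NP [NP [Det the] [N reviewer]] [Conj and] [NP [NP [Det the] [N grammar]] [PP [P under] [NP [Det the] [N reviewer]]]]]]]]
[S [NP [Det no] [N tree]] [VP [V wrote] [NP [NP [Det the] [N bridge]] [Conj and] [NP [NP [NP [Det the] [N reviewer]] [Conj and] [NP [Det the] [N grammar]]] [PP [P under] [NP [Det the] [N reviewer]]]]]]]
The trees differ in how a recursive rule is bracketed over the same span.

7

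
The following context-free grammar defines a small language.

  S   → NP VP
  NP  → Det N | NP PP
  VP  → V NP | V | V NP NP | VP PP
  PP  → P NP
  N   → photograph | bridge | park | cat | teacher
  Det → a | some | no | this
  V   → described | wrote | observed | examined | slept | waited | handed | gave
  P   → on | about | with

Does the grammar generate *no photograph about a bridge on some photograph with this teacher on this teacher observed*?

S
  NP
    NP
      Det: no
      N: photograph
    PP
      P: about
      NP
        NP
          Det: a
          N: bridge
        PP
          P: on
          NP
            NP
              Det: some
              N: photograph
            PP
              P: with
              NP
                NP
                  Det: this
                  N: teacher
                PP
                  P: on
                  NP
                    Det: this
                    N: teacher
  VP
    V: observed
The bracketing above is licensed at every node by one of the given productions, with S at the root.

Grammatical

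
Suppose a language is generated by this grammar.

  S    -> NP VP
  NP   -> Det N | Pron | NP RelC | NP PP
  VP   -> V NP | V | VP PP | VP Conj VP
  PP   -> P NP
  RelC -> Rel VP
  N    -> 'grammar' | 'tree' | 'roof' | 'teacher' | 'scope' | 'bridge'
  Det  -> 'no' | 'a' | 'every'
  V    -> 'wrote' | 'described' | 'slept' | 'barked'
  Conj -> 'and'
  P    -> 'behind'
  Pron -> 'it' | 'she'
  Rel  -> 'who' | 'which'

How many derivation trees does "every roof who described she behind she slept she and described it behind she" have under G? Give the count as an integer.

9

Two of the 9 distinct bracketings:
[S [NP [NP [Det every] [N roof]] [RelC [Rel who] [VP [V described] [NP [NP [Pron she]] [PP [P behind] [NP [Pron she]]]]]]] [VP [VP [VP [V slept] [NP [Pron she]]] [Conj and] [VP [V described] [NP [Pron it]]]] [PP [P behind] [NP [Pron she]]]]]
[S [NP [NP [Det every] [N roof]] [RelC [Rel who] [VP [V described] [NP [NP [Pron she]] [PP [P behind] [NP [Pron she]]]]]]] [VP [VP [V slept] [NP [Pron she]]] [Conj and] [VP [V described] [NP [NP [Pron it]] [PP [P behind] [NP [Pron she]]]]]]]
The difference turns on whether VP → VP PP is used at the relevant span, versus an alternative expansion of VP.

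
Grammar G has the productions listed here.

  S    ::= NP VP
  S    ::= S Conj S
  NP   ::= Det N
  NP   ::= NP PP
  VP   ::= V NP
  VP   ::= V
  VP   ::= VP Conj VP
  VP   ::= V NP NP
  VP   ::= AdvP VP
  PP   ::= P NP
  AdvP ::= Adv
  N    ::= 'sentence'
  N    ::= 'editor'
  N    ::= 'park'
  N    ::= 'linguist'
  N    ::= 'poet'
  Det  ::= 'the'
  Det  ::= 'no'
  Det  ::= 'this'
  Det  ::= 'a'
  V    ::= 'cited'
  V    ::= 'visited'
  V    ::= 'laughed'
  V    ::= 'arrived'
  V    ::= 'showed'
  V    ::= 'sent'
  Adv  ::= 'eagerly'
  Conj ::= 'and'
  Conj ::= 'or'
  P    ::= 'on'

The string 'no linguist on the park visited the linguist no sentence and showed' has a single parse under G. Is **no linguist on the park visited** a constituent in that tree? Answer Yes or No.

No

[S [NP [NP [Det no] [N linguist]] [PP [P on] [NP [Det the] [N park]]]] [VP [VP [V visited] [NP [Det the] [N linguist]] [NP [Det no] [N sentence]]] [Conj and] [VP [V showed]]]]
The smallest constituent containing 'no linguist on the park visited' is the S spanning 'no linguist on the park visited the linguist no sentence and showed'; no single node in the tree dominates exactly the given words.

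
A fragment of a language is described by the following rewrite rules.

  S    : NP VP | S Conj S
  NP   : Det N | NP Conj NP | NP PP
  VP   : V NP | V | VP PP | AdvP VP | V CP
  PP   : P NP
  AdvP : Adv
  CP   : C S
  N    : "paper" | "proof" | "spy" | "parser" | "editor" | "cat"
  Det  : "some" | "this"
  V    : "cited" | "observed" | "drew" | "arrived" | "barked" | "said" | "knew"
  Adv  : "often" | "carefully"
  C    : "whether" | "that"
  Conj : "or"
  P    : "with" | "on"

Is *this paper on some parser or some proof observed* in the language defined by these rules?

S
  NP
    NP
      NP
        Det: this
        N: paper
      PP
        P: on
        NP
          Det: some
          N: parser
    Conj: or
    NP
      Det: some
      N: proof
  VP
    V: observed
Every word is introduced by a lexical rule and the phrasal rules combine the resulting categories into a single S.

Grammatical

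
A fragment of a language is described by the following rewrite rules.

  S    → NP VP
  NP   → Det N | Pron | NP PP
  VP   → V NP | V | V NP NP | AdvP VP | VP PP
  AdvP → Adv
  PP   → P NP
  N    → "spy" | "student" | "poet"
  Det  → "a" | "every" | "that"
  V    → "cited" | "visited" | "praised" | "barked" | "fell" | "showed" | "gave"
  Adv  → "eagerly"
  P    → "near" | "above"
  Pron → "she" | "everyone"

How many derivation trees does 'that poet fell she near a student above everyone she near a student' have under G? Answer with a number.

4

Two of the 4 distinct bracketings:
[S [NP [Det that] [N poet]] [VP [V fell] [NP [NP [Pron she]] [PP [P near] [NP [NP [Det a] [N student]] [PP [P above] [NP [Pron everyone]]]]]] [NP [NP [Pron she]] [PP [P near] [NP [Det a] [N student]]]]]]
[S [NP [Det that] [N poet]] [VP [V fell] [NP [NP [NP [Pron she]] [PP [P near] [NP [Det a] [N student]]]] [PP [P above] [NP [Pron everyone]]]] [NP [NP [Pron she]] [PP [P near] [NP [Det a] [N student]]]]]]
The trees differ in how a recursive rule is bracketed over the same span.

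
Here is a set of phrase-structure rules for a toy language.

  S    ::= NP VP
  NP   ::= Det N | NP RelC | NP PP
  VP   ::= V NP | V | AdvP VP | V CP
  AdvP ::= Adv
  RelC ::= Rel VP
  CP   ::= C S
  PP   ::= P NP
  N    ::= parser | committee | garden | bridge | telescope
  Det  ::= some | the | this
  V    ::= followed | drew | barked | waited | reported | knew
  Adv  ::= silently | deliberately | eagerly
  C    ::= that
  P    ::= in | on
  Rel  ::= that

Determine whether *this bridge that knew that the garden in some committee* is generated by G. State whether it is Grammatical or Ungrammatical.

For S → NP VP, every NP-prefix leaves a non-VP remainder: after 'this bridge' the remainder is not a VP; after 'this bridge that knew' the remainder is not a VP.

Ungrammatical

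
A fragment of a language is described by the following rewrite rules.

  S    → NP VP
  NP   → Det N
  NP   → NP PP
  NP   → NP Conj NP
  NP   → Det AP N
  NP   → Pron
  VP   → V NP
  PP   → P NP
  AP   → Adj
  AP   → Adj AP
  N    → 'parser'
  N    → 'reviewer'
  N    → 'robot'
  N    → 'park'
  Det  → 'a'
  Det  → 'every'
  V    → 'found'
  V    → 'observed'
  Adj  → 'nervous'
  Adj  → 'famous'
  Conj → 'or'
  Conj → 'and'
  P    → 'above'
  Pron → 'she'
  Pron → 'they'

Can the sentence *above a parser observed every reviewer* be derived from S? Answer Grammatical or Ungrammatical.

Ungrammatical

For S → NP VP, no prefix of the string parses as an NP.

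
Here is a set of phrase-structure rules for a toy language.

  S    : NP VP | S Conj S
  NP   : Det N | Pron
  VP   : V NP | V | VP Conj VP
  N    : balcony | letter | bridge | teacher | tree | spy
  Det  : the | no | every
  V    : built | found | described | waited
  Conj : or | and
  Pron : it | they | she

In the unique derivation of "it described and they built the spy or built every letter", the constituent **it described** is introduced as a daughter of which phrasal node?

S
  S
    NP
      Pron: it
    VP
      V: described
  Conj: and
  S
    NP
      Pron: they
    VP
      VP
        V: built
        NP
          Det: the
          N: spy
      Conj: or
      VP
        V: built
        NP
          Det: every
          N: letter
The span 'it described' is the S node built by S → NP VP.
Its mother is the S built by S → S Conj S.

S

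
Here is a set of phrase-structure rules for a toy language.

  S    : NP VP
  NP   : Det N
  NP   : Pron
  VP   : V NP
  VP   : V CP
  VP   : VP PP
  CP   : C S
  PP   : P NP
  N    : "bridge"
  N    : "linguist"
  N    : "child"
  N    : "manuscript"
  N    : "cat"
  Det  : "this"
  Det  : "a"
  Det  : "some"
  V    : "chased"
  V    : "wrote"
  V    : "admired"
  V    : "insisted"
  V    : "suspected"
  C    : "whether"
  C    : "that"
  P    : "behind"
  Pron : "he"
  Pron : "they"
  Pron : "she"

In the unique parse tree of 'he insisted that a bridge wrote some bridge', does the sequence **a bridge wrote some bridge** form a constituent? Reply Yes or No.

[S [NP [Pron he]] [VP [V insisted] [CP [C that] [S [NP [Det a] [N bridge]] [VP [V wrote] [NP [Det some] [N bridge]]]]]]]
The words 'a bridge wrote some bridge' are exhaustively dominated by a single S node (built by S → NP VP), so they form a constituent.

Yes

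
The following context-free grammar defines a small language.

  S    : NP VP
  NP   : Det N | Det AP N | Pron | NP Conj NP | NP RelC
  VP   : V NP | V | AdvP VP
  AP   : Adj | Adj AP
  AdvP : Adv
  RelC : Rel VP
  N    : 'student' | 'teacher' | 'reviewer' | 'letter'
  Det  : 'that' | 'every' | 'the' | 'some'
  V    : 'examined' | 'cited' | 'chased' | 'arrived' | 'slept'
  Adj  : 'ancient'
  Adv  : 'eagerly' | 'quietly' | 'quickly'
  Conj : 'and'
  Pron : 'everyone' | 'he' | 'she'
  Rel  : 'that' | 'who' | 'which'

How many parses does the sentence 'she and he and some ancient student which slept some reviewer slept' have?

5

Two of the 5 distinct bracketings:
[S [NP [NP [Pron she]] [Conj and] [NP [NP [Pron he]] [Conj and] [NP [NP [Det some] [AP [Adj ancient]] [N student]] [RelC [Rel which] [VP [V slept] [NP [Det some] [N reviewer]]]]]]] [VP [V slept]]]
[S [NP [NP [Pron she]] [Conj and] [NP [NP [NP [Pron he]] [Conj and] [NP [Det some] [AP [Adj ancient]] [N student]]] [RelC [Rel which] [VP [V slept] [NP [Det some] [N reviewer]]]]]] [VP [V slept]]]
The trees differ in how a recursive rule is bracketed over the same span.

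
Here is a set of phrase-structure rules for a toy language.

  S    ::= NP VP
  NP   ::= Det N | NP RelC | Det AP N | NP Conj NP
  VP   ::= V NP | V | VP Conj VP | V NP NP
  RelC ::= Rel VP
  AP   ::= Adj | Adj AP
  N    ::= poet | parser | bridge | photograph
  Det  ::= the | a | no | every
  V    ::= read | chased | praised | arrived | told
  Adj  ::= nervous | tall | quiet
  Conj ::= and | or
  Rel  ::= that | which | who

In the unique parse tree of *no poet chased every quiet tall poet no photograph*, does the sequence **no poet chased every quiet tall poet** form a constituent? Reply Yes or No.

No

[S [NP [Det no] [N poet]] [VP [V chased] [NP [Det every] [AP [Adj quiet] [AP [Adj tall]]] [N poet]] [NP [Det no] [N photograph]]]]
The smallest constituent containing 'no poet chased every quiet tall poet' is the S spanning 'no poet chased every quiet tall poet no photograph'; no single node in the tree dominates exactly the given words.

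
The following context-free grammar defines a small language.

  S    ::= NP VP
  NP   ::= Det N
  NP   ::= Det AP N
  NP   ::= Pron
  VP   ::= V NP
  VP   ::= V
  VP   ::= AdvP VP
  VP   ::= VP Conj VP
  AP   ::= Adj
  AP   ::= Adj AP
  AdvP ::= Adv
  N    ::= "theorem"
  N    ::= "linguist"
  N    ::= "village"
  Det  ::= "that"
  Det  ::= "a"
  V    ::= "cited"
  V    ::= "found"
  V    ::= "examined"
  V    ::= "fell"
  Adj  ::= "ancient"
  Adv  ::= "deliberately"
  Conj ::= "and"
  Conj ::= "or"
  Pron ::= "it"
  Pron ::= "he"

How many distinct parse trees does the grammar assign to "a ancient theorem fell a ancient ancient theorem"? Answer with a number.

[S [NP [Det a] [AP [Adj ancient]] [N theorem]] [VP [V fell] [NP [Det a] [AP [Adj ancient] [AP [Adj ancient]]] [N theorem]]]]
No rule offers an alternative attachment or grouping for any span, so this is the only derivation.

1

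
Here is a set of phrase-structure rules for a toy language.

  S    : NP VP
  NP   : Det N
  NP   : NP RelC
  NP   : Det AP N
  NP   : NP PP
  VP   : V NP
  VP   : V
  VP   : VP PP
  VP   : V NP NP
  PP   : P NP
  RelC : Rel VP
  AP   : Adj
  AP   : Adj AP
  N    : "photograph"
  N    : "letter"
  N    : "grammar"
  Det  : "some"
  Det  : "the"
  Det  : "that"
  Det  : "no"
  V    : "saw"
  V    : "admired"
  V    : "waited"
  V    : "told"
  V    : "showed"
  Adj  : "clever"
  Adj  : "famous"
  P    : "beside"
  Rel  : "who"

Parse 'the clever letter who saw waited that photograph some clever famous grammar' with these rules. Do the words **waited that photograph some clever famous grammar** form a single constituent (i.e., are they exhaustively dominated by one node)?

[S [NP [NP [Det the] [AP [Adj clever]] [N letter]] [RelC [Rel who] [VP [V saw]]]] [VP [V waited] [NP [Det that] [N photograph]] [NP [Det some] [AP [Adj clever] [AP [Adj famous]]] [N grammar]]]]
The words 'waited that photograph some clever famous grammar' are exhaustively dominated by a single VP node (built by VP → V NP NP), so they form a constituent.

Yes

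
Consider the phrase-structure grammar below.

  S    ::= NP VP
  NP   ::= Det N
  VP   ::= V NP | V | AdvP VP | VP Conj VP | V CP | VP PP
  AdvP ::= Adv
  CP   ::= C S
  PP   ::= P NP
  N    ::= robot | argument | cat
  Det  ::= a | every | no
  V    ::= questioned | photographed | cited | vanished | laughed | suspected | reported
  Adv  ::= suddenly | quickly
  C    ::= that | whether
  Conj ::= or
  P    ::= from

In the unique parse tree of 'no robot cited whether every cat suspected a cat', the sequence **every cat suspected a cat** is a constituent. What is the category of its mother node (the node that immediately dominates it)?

CP

S
  NP
    Det: no
    N: robot
  VP
    V: cited
    CP
      C: whether
      S
        NP
          Det: every
          N: cat
        VP
          V: suspected
          NP
            Det: a
            N: cat
The span 'every cat suspected a cat' is the S node built by S → NP VP.
Its mother is the CP built by CP → C S.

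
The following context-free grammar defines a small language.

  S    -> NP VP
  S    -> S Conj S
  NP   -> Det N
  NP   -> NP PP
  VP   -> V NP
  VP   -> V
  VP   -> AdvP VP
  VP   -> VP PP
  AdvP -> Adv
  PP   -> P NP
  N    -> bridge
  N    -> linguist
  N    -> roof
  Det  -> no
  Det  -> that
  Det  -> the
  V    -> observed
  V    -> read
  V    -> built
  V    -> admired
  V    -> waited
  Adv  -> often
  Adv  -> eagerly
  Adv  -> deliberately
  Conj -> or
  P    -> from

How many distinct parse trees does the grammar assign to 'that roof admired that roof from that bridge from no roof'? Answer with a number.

Two of the 5 distinct bracketings:
[S [NP [Det that] [N roof]] [VP [V admired] [NP [NP [Det that] [N roof]] [PP [P from] [NP [NP [Det that] [N bridge]] [PP [P from] [NP [Det no] [N roof]]]]]]]]
[S [NP [Det that] [N roof]] [VP [V admired] [NP [NP [NP [Det that] [N roof]] [PP [P from] [NP [Det that] [N bridge]]]] [PP [P from] [NP [Det no] [N roof]]]]]]
The trees differ in how a recursive rule is bracketed over the same span.

5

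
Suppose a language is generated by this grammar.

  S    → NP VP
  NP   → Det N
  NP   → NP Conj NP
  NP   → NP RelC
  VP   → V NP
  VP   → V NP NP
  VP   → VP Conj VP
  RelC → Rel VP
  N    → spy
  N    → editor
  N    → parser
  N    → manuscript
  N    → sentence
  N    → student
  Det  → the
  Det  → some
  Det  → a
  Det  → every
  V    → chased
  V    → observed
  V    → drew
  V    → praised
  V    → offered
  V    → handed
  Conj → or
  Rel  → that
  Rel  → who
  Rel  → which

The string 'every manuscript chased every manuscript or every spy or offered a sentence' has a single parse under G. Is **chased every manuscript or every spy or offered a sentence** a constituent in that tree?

[S [NP [Det every] [N manuscript]] [VP [VP [V chased] [NP [NP [Det every] [N manuscript]] [Conj or] [NP [Det every] [N spy]]]] [Conj or] [VP [V offered] [NP [Det a] [N sentence]]]]]
The words 'chased every manuscript or every spy or offered a sentence' are exhaustively dominated by a single VP node (built by VP → VP Conj VP), so they form a constituent.

Yes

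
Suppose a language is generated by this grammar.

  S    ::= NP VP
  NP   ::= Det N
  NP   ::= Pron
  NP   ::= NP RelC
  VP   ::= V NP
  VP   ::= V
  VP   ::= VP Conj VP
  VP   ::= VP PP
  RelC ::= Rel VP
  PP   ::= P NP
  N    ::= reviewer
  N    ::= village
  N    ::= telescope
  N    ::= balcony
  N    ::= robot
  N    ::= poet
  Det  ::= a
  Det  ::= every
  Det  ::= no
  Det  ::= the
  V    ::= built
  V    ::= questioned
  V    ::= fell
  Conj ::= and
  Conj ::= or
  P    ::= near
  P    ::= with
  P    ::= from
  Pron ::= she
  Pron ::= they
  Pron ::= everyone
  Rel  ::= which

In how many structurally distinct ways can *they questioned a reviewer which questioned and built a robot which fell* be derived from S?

3

Two of the 3 distinct bracketings:
[S [NP [Pron they]] [VP [V questioned] [NP [NP [Det a] [N reviewer]] [RelC [Rel which] [VP [VP [V questioned]] [Conj and] [VP [V built] [NP [NP [Det a] [N robot]] [RelC [Rel which] [VP [V fell]]]]]]]]]]
[S [NP [Pron they]] [VP [V questioned] [NP [NP [NP [Det a] [N reviewer]] [RelC [Rel which] [VP [VP [V questioned]] [Conj and] [VP [V built] [NP [Det a] [N robot]]]]]] [RelC [Rel which] [VP [V fell]]]]]]
The trees differ in how a recursive rule is bracketed over the same span.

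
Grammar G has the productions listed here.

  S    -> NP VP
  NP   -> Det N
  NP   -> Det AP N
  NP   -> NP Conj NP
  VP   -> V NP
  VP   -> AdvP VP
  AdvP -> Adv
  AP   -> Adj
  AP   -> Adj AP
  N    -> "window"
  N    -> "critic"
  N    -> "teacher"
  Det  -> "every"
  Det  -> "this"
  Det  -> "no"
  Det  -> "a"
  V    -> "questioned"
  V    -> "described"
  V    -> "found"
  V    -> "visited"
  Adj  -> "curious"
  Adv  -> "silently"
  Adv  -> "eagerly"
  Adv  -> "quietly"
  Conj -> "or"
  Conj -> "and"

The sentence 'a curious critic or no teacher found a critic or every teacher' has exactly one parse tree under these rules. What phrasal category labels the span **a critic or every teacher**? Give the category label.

NP

[S [NP [NP [Det a] [AP [Adj curious]] [N critic]] [Conj or] [NP [Det no] [N teacher]]] [VP [V found] [NP [NP [Det a] [N critic]] [Conj or] [NP [Det every] [N teacher]]]]]
The span 'a critic or every teacher' is the NP node built by NP → NP Conj NP.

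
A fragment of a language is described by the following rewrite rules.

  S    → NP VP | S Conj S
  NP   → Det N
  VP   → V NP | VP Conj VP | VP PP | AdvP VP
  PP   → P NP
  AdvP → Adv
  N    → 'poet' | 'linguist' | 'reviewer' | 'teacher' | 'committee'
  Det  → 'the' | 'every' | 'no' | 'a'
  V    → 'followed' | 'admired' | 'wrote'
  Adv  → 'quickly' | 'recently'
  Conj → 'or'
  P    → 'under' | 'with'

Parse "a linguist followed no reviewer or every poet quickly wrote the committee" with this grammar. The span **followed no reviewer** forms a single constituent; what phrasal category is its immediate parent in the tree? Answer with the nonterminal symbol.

S
  S
    NP
      Det: a
      N: linguist
    VP
      V: followed
      NP
        Det: no
        N: reviewer
  Conj: or
  S
    NP
      Det: every
      N: poet
    VP
      AdvP
        Adv: quickly
      VP
        V: wrote
        NP
          Det: the
          N: committee
The span 'followed no reviewer' is the VP node built by VP → V NP.
Its mother is the S built by S → NP VP.

S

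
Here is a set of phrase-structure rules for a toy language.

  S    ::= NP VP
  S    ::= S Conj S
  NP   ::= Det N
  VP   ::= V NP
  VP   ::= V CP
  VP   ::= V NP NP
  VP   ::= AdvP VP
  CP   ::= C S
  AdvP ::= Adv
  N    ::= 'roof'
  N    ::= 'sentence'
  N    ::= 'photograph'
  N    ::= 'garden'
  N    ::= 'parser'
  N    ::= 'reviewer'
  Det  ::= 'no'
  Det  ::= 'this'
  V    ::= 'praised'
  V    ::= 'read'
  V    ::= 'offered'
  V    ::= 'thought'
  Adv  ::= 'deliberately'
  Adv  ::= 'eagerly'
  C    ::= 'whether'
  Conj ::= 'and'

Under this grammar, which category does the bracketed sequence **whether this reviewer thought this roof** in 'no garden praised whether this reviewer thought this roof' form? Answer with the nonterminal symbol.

CP

S
  NP
    Det: no
    N: garden
  VP
    V: praised
    CP
      C: whether
      S
        NP
          Det: this
          N: reviewer
        VP
          V: thought
          NP
            Det: this
            N: roof
The span 'whether this reviewer thought this roof' is the CP node built by CP → C S.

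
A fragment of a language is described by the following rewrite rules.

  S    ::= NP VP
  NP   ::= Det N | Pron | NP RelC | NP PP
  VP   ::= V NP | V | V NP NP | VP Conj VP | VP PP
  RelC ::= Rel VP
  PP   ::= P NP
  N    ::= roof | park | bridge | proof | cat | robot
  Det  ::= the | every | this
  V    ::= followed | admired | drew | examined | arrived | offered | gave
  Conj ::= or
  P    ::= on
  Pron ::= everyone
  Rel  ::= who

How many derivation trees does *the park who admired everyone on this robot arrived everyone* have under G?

Two of the 3 distinct bracketings:
[S [NP [NP [Det the] [N park]] [RelC [Rel who] [VP [V admired] [NP [NP [Pron everyone]] [PP [P on] [NP [Det this] [N robot]]]]]]] [VP [V arrived] [NP [Pron everyone]]]]
[S [NP [NP [Det the] [N park]] [RelC [Rel who] [VP [VP [V admired] [NP [Pron everyone]]] [PP [P on] [NP [Det this] [N robot]]]]]] [VP [V arrived] [NP [Pron everyone]]]]
The difference turns on whether NP → NP PP is used at the relevant span, versus an alternative expansion of NP.

3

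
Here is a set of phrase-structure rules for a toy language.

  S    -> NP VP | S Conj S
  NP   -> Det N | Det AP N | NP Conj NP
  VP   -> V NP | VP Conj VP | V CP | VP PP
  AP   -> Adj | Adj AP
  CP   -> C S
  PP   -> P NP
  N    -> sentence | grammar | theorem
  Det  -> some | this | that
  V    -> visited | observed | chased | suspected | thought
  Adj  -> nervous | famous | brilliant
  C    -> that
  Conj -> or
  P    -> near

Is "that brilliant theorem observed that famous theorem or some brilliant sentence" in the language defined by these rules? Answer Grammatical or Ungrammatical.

Grammatical

[S [NP [Det that] [AP [Adj brilliant]] [N theorem]] [VP [V observed] [NP [NP [Det that] [AP [Adj famous]] [N theorem]] [Conj or] [NP [Det some] [AP [Adj brilliant]] [N sentence]]]]]
Each bracket corresponds to one application of a listed rule, so the string is derivable from S.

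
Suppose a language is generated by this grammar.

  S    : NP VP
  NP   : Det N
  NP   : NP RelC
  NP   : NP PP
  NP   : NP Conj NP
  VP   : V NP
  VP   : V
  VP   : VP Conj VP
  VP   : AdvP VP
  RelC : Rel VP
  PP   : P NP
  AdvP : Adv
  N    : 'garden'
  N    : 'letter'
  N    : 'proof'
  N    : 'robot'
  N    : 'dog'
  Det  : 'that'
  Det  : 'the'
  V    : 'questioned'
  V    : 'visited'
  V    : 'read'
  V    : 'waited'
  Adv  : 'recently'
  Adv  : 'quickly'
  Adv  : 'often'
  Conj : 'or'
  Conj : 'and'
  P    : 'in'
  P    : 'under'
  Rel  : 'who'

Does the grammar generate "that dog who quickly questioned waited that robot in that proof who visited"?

S
  NP
    NP
      Det: that
      N: dog
    RelC
      Rel: who
      VP
        AdvP
          Adv: quickly
        VP
          V: questioned
  VP
    V: waited
    NP
      NP
        NP
          Det: that
          N: robot
        PP
          P: in
          NP
            Det: that
            N: proof
      RelC
        Rel: who
        VP
          V: visited
The bracketing above is licensed at every node by one of the given productions, with S at the root.

Grammatical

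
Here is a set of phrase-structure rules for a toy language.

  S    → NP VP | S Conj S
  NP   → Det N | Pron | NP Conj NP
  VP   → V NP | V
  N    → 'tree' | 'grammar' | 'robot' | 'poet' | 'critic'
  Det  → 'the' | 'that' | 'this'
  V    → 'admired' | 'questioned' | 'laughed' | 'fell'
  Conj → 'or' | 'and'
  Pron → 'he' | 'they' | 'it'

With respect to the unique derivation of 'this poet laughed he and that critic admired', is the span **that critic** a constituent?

Yes

[S [S [NP [Det this] [N poet]] [VP [V laughed] [NP [Pron he]]]] [Conj and] [S [NP [Det that] [N critic]] [VP [V admired]]]]
The words 'that critic' are exhaustively dominated by a single NP node (built by NP → Det N), so they form a constituent.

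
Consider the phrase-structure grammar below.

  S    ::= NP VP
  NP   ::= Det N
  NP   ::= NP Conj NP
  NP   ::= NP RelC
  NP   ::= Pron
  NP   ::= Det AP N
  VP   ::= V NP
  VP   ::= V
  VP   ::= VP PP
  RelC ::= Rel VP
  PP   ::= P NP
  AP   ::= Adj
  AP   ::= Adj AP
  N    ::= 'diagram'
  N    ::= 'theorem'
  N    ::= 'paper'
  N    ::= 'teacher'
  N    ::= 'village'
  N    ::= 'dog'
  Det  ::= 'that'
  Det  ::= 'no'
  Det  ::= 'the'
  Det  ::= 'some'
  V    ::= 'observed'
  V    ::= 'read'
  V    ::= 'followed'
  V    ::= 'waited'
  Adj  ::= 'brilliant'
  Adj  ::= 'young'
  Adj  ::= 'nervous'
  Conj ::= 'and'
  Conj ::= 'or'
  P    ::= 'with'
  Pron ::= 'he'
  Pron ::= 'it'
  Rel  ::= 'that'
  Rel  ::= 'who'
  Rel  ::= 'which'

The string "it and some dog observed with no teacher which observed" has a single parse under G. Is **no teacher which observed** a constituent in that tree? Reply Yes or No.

[S [NP [NP [Pron it]] [Conj and] [NP [Det some] [N dog]]] [VP [VP [V observed]] [PP [P with] [NP [NP [Det no] [N teacher]] [RelC [Rel which] [VP [V observed]]]]]]]
The words 'no teacher which observed' are exhaustively dominated by a single NP node (built by NP → NP RelC), so they form a constituent.

Yes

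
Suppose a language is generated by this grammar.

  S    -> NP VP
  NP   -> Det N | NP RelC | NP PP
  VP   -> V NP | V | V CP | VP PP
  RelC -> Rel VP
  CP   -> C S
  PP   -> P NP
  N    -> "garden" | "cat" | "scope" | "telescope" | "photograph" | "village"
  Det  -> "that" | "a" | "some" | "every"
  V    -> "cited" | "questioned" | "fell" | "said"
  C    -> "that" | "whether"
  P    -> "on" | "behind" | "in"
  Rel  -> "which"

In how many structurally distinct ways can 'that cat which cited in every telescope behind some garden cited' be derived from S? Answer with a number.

Two of the 5 distinct bracketings:
[S [NP [NP [Det that] [N cat]] [RelC [Rel which] [VP [VP [V cited]] [PP [P in] [NP [NP [Det every] [N telescope]] [PP [P behind] [NP [Det some] [N garden]]]]]]]] [VP [V cited]]]
[S [NP [NP [Det that] [N cat]] [RelC [Rel which] [VP [VP [VP [V cited]] [PP [P in] [NP [Det every] [N telescope]]]] [PP [P behind] [NP [Det some] [N garden]]]]]] [VP [V cited]]]
The difference turns on whether NP → NP PP is used at the relevant span, versus an alternative expansion of NP.

5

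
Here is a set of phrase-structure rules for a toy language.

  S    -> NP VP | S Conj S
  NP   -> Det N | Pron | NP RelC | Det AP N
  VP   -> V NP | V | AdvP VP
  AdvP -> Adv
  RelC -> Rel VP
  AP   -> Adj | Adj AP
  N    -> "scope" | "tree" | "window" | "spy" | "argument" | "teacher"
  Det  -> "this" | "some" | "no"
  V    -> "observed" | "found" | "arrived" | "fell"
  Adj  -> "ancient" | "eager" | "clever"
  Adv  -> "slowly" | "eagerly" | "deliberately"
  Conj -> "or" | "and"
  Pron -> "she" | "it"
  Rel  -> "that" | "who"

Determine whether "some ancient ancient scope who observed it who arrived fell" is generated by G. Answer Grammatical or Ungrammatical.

Grammatical

[S [NP [NP [Det some] [AP [Adj ancient] [AP [Adj ancient]]] [N scope]] [RelC [Rel who] [VP [V observed] [NP [NP [Pron it]] [RelC [Rel who] [VP [V arrived]]]]]]] [VP [V fell]]]
The bracketing above is licensed at every node by one of the given productions, with S at the root.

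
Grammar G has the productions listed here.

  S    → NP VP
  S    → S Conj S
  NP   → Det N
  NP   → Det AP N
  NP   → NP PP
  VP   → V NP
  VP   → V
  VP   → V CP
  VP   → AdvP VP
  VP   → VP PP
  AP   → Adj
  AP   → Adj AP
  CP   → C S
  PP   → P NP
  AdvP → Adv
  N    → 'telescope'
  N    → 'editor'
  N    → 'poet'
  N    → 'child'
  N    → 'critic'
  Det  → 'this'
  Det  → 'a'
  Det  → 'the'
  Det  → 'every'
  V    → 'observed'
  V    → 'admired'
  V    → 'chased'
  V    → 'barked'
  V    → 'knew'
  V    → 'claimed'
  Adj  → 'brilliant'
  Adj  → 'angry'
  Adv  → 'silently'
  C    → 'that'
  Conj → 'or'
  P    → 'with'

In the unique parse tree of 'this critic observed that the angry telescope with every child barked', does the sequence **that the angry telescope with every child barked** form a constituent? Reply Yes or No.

Yes

[S [NP [Det this] [N critic]] [VP [V observed] [CP [C that] [S [NP [NP [Det the] [AP [Adj angry]] [N telescope]] [PP [P with] [NP [Det every] [N child]]]] [VP [V barked]]]]]]
The words 'that the angry telescope with every child barked' are exhaustively dominated by a single CP node (built by CP → C S), so they form a constituent.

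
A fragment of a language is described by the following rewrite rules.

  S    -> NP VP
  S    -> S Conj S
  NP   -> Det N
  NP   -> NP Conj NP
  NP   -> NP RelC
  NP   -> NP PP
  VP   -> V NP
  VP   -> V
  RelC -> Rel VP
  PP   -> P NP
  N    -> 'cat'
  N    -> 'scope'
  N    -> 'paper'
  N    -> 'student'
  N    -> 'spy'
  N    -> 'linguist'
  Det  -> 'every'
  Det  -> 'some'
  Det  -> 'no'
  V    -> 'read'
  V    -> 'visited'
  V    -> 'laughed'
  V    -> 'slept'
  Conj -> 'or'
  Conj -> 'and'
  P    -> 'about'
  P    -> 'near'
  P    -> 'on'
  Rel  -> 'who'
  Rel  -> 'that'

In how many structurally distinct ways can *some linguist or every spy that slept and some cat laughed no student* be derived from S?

3

Two of the 3 distinct bracketings:
[S [NP [NP [Det some] [N linguist]] [Conj or] [NP [NP [NP [Det every] [N spy]] [RelC [Rel that] [VP [V slept]]]] [Conj and] [NP [Det some] [N cat]]]] [VP [V laughed] [NP [Det no] [N student]]]]
[S [NP [NP [NP [Det some] [N linguist]] [Conj or] [NP [NP [Det every] [N spy]] [RelC [Rel that] [VP [V slept]]]]] [Conj and] [NP [Det some] [N cat]]] [VP [V laughed] [NP [Det no] [N student]]]]
The trees differ in how a recursive rule is bracketed over the same span.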